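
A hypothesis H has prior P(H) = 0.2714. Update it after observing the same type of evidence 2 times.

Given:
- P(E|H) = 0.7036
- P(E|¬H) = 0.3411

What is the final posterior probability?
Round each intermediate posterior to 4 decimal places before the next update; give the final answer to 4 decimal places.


Sequential Bayesian updating:

Initial prior: P(H) = 0.2714

Update 1:
  P(E) = 0.7036 × 0.2714 + 0.3411 × 0.7286 = 0.19095704 + 0.24852546 = 0.43948250
  P(H|E) = 0.19095704 / 0.43948250 = 0.4345

Update 2:
  P(E) = 0.7036 × 0.4345 + 0.3411 × 0.5655 = 0.30571420 + 0.19289205 = 0.49860625
  P(H|E) = 0.30571420 / 0.49860625 = 0.6131

Final posterior: 0.6131


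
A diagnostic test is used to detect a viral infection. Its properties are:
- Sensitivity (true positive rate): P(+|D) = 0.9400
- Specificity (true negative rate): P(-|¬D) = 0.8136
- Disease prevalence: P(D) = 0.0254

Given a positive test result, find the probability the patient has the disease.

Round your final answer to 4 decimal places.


Let D = has disease, + = positive test

Given:
- P(D) = 0.0254 (prevalence)
- P(+|D) = 0.9400 (sensitivity)
- P(-|¬D) = 0.8136 (specificity)
- P(+|¬D) = 0.1864 (false positive rate = 1 - specificity)

Step 1: Find P(+)
P(+) = P(+|D)P(D) + P(+|¬D)P(¬D)
     = 0.9400 × 0.0254 + 0.1864 × 0.9746
     = 0.02387600 + 0.18166544
     = 0.20554144

Step 2: Apply Bayes' theorem for P(D|+)
P(D|+) = P(+|D)P(D) / P(+)
       = 0.02387600 / 0.20554144
       = 0.1162


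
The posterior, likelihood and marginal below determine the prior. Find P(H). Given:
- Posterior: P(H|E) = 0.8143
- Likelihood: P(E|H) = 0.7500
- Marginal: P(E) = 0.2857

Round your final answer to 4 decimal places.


From Bayes' theorem: P(H|E) = P(E|H) × P(H) / P(E)

Rearranging for P(H):
P(H) = P(H|E) × P(E) / P(E|H)
     = 0.8143 × 0.2857 / 0.7500
     = 0.23264551 / 0.7500
     = 0.3102


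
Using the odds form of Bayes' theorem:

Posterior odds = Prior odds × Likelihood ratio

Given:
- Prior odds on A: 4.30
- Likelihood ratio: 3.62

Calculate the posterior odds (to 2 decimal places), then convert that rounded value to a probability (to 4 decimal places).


Step 1: Calculate posterior odds
Posterior odds = Prior odds × LR
               = 4.30 × 3.62
               = 15.57

Step 2: Convert to probability
P(A|E) = Posterior odds / (1 + Posterior odds)
       = 15.57 / (1 + 15.57)
       = 15.57 / 16.57
       = 0.9396

The evidence increased P(A) from 0.8113 to 0.9396.


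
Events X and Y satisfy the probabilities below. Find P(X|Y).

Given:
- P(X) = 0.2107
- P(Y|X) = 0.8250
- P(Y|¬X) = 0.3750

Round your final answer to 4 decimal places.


Bayes' theorem: P(X|Y) = P(Y|X) × P(X) / P(Y)

Step 1: Calculate P(Y) using law of total probability
P(Y) = P(Y|X)P(X) + P(Y|¬X)P(¬X)
     = 0.8250 × 0.2107 + 0.3750 × 0.7893
     = 0.17382750 + 0.29598750
     = 0.46981500

Step 2: Apply Bayes' theorem
P(X|Y) = P(Y|X) × P(X) / P(Y)
       = 0.17382750 / 0.46981500
       = 0.3700


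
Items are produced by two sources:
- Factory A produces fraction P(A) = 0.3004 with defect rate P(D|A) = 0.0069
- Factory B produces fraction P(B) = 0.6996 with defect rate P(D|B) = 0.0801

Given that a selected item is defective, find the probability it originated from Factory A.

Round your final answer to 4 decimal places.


Let A = from Factory A, D = defective

Given:
- P(A) = 0.3004, P(B) = 0.6996
- P(D|A) = 0.0069, P(D|B) = 0.0801

Step 1: Find P(D)
P(D) = P(D|A)P(A) + P(D|B)P(B)
     = 0.0069 × 0.3004 + 0.0801 × 0.6996
     = 0.00207276 + 0.05603796
     = 0.05811072

Step 2: Apply Bayes' theorem
P(A|D) = P(D|A)P(A) / P(D)
       = 0.00207276 / 0.05811072
       = 0.0357


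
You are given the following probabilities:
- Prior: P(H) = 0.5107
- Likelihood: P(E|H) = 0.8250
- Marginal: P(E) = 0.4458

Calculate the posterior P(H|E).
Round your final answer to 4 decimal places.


Using Bayes' theorem:

P(H|E) = P(E|H) × P(H) / P(E)
       = 0.8250 × 0.5107 / 0.4458
       = 0.42132750 / 0.4458
       = 0.9451

The evidence strengthens our belief in H.
Prior: 0.5107 → Posterior: 0.9451


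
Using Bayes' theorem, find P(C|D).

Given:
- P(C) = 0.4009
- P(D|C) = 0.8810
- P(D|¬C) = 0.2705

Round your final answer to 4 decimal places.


Bayes' theorem: P(C|D) = P(D|C) × P(C) / P(D)

Step 1: Calculate P(D) using law of total probability
P(D) = P(D|C)P(C) + P(D|¬C)P(¬C)
     = 0.8810 × 0.4009 + 0.2705 × 0.5991
     = 0.35319290 + 0.16205655
     = 0.51524945

Step 2: Apply Bayes' theorem
P(C|D) = P(D|C) × P(C) / P(D)
       = 0.35319290 / 0.51524945
       = 0.6855


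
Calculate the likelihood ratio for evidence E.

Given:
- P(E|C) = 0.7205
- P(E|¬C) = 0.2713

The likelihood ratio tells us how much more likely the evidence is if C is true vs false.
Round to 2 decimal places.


Likelihood Ratio (LR) = P(E|C) / P(E|¬C)

LR = 0.7205 / 0.2713
   = 2.66

The evidence is 2.66 times more likely if C is true than if C is false.
Since LR > 1, the evidence supports C over ¬C.


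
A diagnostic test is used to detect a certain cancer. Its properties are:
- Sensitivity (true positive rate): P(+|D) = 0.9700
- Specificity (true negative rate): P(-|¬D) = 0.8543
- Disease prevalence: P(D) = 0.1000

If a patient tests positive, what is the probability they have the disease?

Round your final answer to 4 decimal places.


Let D = has disease, + = positive test

Given:
- P(D) = 0.1000 (prevalence)
- P(+|D) = 0.9700 (sensitivity)
- P(-|¬D) = 0.8543 (specificity)
- P(+|¬D) = 0.1457 (false positive rate = 1 - specificity)

Step 1: Find P(+)
P(+) = P(+|D)P(D) + P(+|¬D)P(¬D)
     = 0.9700 × 0.1000 + 0.1457 × 0.9000
     = 0.09700000 + 0.13113000
     = 0.22813000

Step 2: Apply Bayes' theorem for P(D|+)
P(D|+) = P(+|D)P(D) / P(+)
       = 0.09700000 / 0.22813000
       = 0.4252


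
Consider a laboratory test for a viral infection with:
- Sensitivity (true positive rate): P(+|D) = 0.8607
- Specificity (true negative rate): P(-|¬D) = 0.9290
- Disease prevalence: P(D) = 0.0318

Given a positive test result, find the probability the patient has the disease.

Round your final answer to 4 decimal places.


Let D = has disease, + = positive test

Given:
- P(D) = 0.0318 (prevalence)
- P(+|D) = 0.8607 (sensitivity)
- P(-|¬D) = 0.9290 (specificity)
- P(+|¬D) = 0.0710 (false positive rate = 1 - specificity)

Step 1: Find P(+)
P(+) = P(+|D)P(D) + P(+|¬D)P(¬D)
     = 0.8607 × 0.0318 + 0.0710 × 0.9682
     = 0.02737026 + 0.06874220
     = 0.09611246

Step 2: Apply Bayes' theorem for P(D|+)
P(D|+) = P(+|D)P(D) / P(+)
       = 0.02737026 / 0.09611246
       = 0.2848


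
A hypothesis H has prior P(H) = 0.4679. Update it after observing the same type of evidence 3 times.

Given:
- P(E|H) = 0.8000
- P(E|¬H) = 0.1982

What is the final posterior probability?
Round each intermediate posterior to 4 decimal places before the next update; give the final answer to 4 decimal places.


Sequential Bayesian updating:

Initial prior: P(H) = 0.4679

Update 1:
  P(E) = 0.8000 × 0.4679 + 0.1982 × 0.5321 = 0.37432000 + 0.10546222 = 0.47978222
  P(H|E) = 0.37432000 / 0.47978222 = 0.7802

Update 2:
  P(E) = 0.8000 × 0.7802 + 0.1982 × 0.2198 = 0.62416000 + 0.04356436 = 0.66772436
  P(H|E) = 0.62416000 / 0.66772436 = 0.9348

Update 3:
  P(E) = 0.8000 × 0.9348 + 0.1982 × 0.0652 = 0.74784000 + 0.01292264 = 0.76076264
  P(H|E) = 0.74784000 / 0.76076264 = 0.9830

Final posterior: 0.9830


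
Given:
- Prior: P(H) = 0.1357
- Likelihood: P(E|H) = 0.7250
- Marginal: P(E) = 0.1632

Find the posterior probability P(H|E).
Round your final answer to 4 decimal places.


Using Bayes' theorem:

P(H|E) = P(E|H) × P(H) / P(E)
       = 0.7250 × 0.1357 / 0.1632
       = 0.09838250 / 0.1632
       = 0.6028

The evidence strengthens our belief in H.
Prior: 0.1357 → Posterior: 0.6028


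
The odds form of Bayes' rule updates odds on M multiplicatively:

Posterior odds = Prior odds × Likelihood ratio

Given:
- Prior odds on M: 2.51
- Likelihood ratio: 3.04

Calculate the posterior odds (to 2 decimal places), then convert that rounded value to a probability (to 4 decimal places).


Step 1: Calculate posterior odds
Posterior odds = Prior odds × LR
               = 2.51 × 3.04
               = 7.63

Step 2: Convert to probability
P(M|E) = Posterior odds / (1 + Posterior odds)
       = 7.63 / (1 + 7.63)
       = 7.63 / 8.63
       = 0.8841

The evidence increased P(M) from 0.7151 to 0.8841.


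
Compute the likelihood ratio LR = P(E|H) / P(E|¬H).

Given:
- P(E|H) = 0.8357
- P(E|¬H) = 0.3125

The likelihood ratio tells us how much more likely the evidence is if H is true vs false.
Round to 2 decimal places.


Likelihood Ratio (LR) = P(E|H) / P(E|¬H)

LR = 0.8357 / 0.3125
   = 2.67

The evidence is 2.67 times more likely if H is true than if H is false.
Since LR > 1, the evidence supports H over ¬H.


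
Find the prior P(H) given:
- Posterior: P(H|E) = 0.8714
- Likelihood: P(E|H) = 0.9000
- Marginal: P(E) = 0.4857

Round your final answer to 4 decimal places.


From Bayes' theorem: P(H|E) = P(E|H) × P(H) / P(E)

Rearranging for P(H):
P(H) = P(H|E) × P(E) / P(E|H)
     = 0.8714 × 0.4857 / 0.9000
     = 0.42323898 / 0.9000
     = 0.4703


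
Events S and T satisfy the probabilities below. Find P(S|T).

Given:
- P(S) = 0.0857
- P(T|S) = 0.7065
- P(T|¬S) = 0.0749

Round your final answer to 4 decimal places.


Bayes' theorem: P(S|T) = P(T|S) × P(S) / P(T)

Step 1: Calculate P(T) using law of total probability
P(T) = P(T|S)P(S) + P(T|¬S)P(¬S)
     = 0.7065 × 0.0857 + 0.0749 × 0.9143
     = 0.06054705 + 0.06848107
     = 0.12902812

Step 2: Apply Bayes' theorem
P(S|T) = P(T|S) × P(S) / P(T)
       = 0.06054705 / 0.12902812
       = 0.4693


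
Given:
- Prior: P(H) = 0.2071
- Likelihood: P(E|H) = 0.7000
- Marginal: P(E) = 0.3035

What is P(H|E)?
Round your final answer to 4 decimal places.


Using Bayes' theorem:

P(H|E) = P(E|H) × P(H) / P(E)
       = 0.7000 × 0.2071 / 0.3035
       = 0.14497000 / 0.3035
       = 0.4777

The evidence strengthens our belief in H.
Prior: 0.2071 → Posterior: 0.4777


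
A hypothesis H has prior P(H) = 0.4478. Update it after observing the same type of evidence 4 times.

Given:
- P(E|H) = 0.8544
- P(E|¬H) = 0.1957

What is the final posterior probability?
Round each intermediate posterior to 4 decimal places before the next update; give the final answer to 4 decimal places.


Sequential Bayesian updating:

Initial prior: P(H) = 0.4478

Update 1:
  P(E) = 0.8544 × 0.4478 + 0.1957 × 0.5522 = 0.38260032 + 0.10806554 = 0.49066586
  P(H|E) = 0.38260032 / 0.49066586 = 0.7798

Update 2:
  P(E) = 0.8544 × 0.7798 + 0.1957 × 0.2202 = 0.66626112 + 0.04309314 = 0.70935426
  P(H|E) = 0.66626112 / 0.70935426 = 0.9393

Update 3:
  P(E) = 0.8544 × 0.9393 + 0.1957 × 0.0607 = 0.80253792 + 0.01187899 = 0.81441691
  P(H|E) = 0.80253792 / 0.81441691 = 0.9854

Update 4:
  P(E) = 0.8544 × 0.9854 + 0.1957 × 0.0146 = 0.84192576 + 0.00285722 = 0.84478298
  P(H|E) = 0.84192576 / 0.84478298 = 0.9966

Final posterior: 0.9966


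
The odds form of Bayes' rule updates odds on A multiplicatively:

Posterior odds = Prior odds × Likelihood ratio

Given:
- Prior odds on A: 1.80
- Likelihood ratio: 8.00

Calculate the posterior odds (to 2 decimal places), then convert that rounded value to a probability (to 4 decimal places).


Step 1: Calculate posterior odds
Posterior odds = Prior odds × LR
               = 1.80 × 8.00
               = 14.40

Step 2: Convert to probability
P(A|E) = Posterior odds / (1 + Posterior odds)
       = 14.40 / (1 + 14.40)
       = 14.40 / 15.40
       = 0.9351

The evidence increased P(A) from 0.6429 to 0.9351.


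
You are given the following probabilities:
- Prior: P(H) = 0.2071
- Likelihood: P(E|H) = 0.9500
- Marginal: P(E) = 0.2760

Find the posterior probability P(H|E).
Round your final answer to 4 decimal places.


Using Bayes' theorem:

P(H|E) = P(E|H) × P(H) / P(E)
       = 0.9500 × 0.2071 / 0.2760
       = 0.19674500 / 0.2760
       = 0.7128

The evidence strengthens our belief in H.
Prior: 0.2071 → Posterior: 0.7128


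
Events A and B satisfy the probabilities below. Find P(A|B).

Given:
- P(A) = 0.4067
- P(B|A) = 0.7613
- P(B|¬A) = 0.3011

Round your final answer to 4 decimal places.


Bayes' theorem: P(A|B) = P(B|A) × P(A) / P(B)

Step 1: Calculate P(B) using law of total probability
P(B) = P(B|A)P(A) + P(B|¬A)P(¬A)
     = 0.7613 × 0.4067 + 0.3011 × 0.5933
     = 0.30962071 + 0.17864263
     = 0.48826334

Step 2: Apply Bayes' theorem
P(A|B) = P(B|A) × P(A) / P(B)
       = 0.30962071 / 0.48826334
       = 0.6341


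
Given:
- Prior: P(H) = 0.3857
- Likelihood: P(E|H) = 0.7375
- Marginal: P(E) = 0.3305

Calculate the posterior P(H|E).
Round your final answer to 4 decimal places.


Using Bayes' theorem:

P(H|E) = P(E|H) × P(H) / P(E)
       = 0.7375 × 0.3857 / 0.3305
       = 0.28445375 / 0.3305
       = 0.8607

The evidence strengthens our belief in H.
Prior: 0.3857 → Posterior: 0.8607


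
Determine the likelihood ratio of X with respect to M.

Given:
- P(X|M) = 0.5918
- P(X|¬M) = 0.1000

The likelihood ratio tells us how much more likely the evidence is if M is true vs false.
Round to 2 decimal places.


Likelihood Ratio (LR) = P(X|M) / P(X|¬M)

LR = 0.5918 / 0.1000
   = 5.92

The evidence is 5.92 times more likely if M is true than if M is false.
Because LR exceeds 1, X is evidence for M.


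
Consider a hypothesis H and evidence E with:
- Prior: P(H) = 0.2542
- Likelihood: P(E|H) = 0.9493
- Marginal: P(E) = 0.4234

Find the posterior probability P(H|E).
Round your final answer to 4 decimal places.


Using Bayes' theorem:

P(H|E) = P(E|H) × P(H) / P(E)
       = 0.9493 × 0.2542 / 0.4234
       = 0.24131206 / 0.4234
       = 0.5699

The evidence strengthens our belief in H.
Prior: 0.2542 → Posterior: 0.5699


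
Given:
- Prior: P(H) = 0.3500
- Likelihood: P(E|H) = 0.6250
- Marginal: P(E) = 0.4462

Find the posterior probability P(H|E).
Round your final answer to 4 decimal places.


Using Bayes' theorem:

P(H|E) = P(E|H) × P(H) / P(E)
       = 0.6250 × 0.3500 / 0.4462
       = 0.21875000 / 0.4462
       = 0.4903

The evidence strengthens our belief in H.
Prior: 0.3500 → Posterior: 0.4903


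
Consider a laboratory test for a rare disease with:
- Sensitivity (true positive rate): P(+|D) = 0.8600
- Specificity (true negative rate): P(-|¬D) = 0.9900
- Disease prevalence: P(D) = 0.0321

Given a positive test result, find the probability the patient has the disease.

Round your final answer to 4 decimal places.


Let D = has disease, + = positive test

Given:
- P(D) = 0.0321 (prevalence)
- P(+|D) = 0.8600 (sensitivity)
- P(-|¬D) = 0.9900 (specificity)
- P(+|¬D) = 0.0100 (false positive rate = 1 - specificity)

Step 1: Find P(+)
P(+) = P(+|D)P(D) + P(+|¬D)P(¬D)
     = 0.8600 × 0.0321 + 0.0100 × 0.9679
     = 0.02760600 + 0.00967900
     = 0.03728500

Step 2: Apply Bayes' theorem for P(D|+)
P(D|+) = P(+|D)P(D) / P(+)
       = 0.02760600 / 0.03728500
       = 0.7404


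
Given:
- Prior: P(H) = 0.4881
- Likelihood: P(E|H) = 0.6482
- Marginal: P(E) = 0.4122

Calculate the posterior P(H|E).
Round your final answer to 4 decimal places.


Using Bayes' theorem:

P(H|E) = P(E|H) × P(H) / P(E)
       = 0.6482 × 0.4881 / 0.4122
       = 0.31638642 / 0.4122
       = 0.7676

The evidence strengthens our belief in H.
Prior: 0.4881 → Posterior: 0.7676


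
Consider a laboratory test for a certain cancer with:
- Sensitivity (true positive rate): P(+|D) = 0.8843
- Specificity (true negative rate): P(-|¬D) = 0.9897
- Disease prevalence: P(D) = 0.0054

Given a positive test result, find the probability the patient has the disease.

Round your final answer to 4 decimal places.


Let D = has disease, + = positive test

Given:
- P(D) = 0.0054 (prevalence)
- P(+|D) = 0.8843 (sensitivity)
- P(-|¬D) = 0.9897 (specificity)
- P(+|¬D) = 0.0103 (false positive rate = 1 - specificity)

Step 1: Find P(+)
P(+) = P(+|D)P(D) + P(+|¬D)P(¬D)
     = 0.8843 × 0.0054 + 0.0103 × 0.9946
     = 0.00477522 + 0.01024438
     = 0.01501960

Step 2: Apply Bayes' theorem for P(D|+)
P(D|+) = P(+|D)P(D) / P(+)
       = 0.00477522 / 0.01501960
       = 0.3179


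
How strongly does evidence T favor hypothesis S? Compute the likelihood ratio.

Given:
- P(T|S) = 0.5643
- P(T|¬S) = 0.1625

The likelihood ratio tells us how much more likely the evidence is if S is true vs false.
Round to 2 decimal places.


Likelihood Ratio (LR) = P(T|S) / P(T|¬S)

LR = 0.5643 / 0.1625
   = 3.47

The evidence is 3.47 times more likely if S is true than if S is false.
Since LR > 1, the evidence supports S over ¬S.


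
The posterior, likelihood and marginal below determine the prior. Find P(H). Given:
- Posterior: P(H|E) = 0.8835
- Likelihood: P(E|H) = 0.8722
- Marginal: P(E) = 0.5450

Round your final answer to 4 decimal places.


From Bayes' theorem: P(H|E) = P(E|H) × P(H) / P(E)

Rearranging for P(H):
P(H) = P(H|E) × P(E) / P(E|H)
     = 0.8835 × 0.5450 / 0.8722
     = 0.48150750 / 0.8722
     = 0.5521


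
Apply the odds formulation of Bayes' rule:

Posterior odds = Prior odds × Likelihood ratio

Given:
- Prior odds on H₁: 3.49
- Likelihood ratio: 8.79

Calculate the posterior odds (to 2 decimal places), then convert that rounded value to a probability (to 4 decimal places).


Step 1: Calculate posterior odds
Posterior odds = Prior odds × LR
               = 3.49 × 8.79
               = 30.68

Step 2: Convert to probability
P(H₁|E) = Posterior odds / (1 + Posterior odds)
       = 30.68 / (1 + 30.68)
       = 30.68 / 31.68
       = 0.9684

The evidence increased P(H₁) from 0.7773 to 0.9684.


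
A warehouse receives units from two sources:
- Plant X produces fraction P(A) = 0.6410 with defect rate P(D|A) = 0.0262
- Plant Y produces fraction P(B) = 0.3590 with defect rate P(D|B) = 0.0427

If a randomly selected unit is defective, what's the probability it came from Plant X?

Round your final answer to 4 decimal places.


Let A = from Plant X, D = defective

Given:
- P(A) = 0.6410, P(B) = 0.3590
- P(D|A) = 0.0262, P(D|B) = 0.0427

Step 1: Find P(D)
P(D) = P(D|A)P(A) + P(D|B)P(B)
     = 0.0262 × 0.6410 + 0.0427 × 0.3590
     = 0.01679420 + 0.01532930
     = 0.03212350

Step 2: Apply Bayes' theorem
P(A|D) = P(D|A)P(A) / P(D)
       = 0.01679420 / 0.03212350
       = 0.5228


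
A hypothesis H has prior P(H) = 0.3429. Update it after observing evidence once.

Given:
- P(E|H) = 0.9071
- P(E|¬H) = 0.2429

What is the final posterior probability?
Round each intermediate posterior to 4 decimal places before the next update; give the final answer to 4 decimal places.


Sequential Bayesian updating:

Initial prior: P(H) = 0.3429

Update 1:
  P(E) = 0.9071 × 0.3429 + 0.2429 × 0.6571 = 0.31104459 + 0.15960959 = 0.47065418
  P(H|E) = 0.31104459 / 0.47065418 = 0.6609

Final posterior: 0.6609


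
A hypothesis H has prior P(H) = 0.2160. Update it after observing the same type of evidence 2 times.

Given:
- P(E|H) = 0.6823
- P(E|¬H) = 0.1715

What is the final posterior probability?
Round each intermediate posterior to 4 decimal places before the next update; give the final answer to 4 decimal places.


Sequential Bayesian updating:

Initial prior: P(H) = 0.2160

Update 1:
  P(E) = 0.6823 × 0.2160 + 0.1715 × 0.7840 = 0.14737680 + 0.13445600 = 0.28183280
  P(H|E) = 0.14737680 / 0.28183280 = 0.5229

Update 2:
  P(E) = 0.6823 × 0.5229 + 0.1715 × 0.4771 = 0.35677467 + 0.08182265 = 0.43859732
  P(H|E) = 0.35677467 / 0.43859732 = 0.8134

Final posterior: 0.8134


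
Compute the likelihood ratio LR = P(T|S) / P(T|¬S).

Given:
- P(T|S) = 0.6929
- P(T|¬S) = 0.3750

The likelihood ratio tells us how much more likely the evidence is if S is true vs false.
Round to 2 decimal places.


Likelihood Ratio (LR) = P(T|S) / P(T|¬S)

LR = 0.6929 / 0.3750
   = 1.85

The evidence is 1.85 times more likely if S is true than if S is false.
LR > 1, so observing T raises the odds in favor of S.


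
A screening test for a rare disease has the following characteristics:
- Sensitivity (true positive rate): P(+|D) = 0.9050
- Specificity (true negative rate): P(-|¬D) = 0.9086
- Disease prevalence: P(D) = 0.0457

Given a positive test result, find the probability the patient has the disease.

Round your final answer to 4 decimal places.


Let D = has disease, + = positive test

Given:
- P(D) = 0.0457 (prevalence)
- P(+|D) = 0.9050 (sensitivity)
- P(-|¬D) = 0.9086 (specificity)
- P(+|¬D) = 0.0914 (false positive rate = 1 - specificity)

Step 1: Find P(+)
P(+) = P(+|D)P(D) + P(+|¬D)P(¬D)
     = 0.9050 × 0.0457 + 0.0914 × 0.9543
     = 0.04135850 + 0.08722302
     = 0.12858152

Step 2: Apply Bayes' theorem for P(D|+)
P(D|+) = P(+|D)P(D) / P(+)
       = 0.04135850 / 0.12858152
       = 0.3217


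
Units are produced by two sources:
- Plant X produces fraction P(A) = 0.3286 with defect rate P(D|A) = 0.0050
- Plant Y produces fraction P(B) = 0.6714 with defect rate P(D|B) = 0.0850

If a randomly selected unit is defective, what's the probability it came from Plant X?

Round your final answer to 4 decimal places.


Let A = from Plant X, D = defective

Given:
- P(A) = 0.3286, P(B) = 0.6714
- P(D|A) = 0.0050, P(D|B) = 0.0850

Step 1: Find P(D)
P(D) = P(D|A)P(A) + P(D|B)P(B)
     = 0.0050 × 0.3286 + 0.0850 × 0.6714
     = 0.00164300 + 0.05706900
     = 0.05871200

Step 2: Apply Bayes' theorem
P(A|D) = P(D|A)P(A) / P(D)
       = 0.00164300 / 0.05871200
       = 0.0280


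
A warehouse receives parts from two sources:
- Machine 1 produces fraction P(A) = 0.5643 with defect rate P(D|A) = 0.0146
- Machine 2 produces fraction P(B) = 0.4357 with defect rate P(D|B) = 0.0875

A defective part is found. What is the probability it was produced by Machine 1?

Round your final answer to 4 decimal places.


Let A = from Machine 1, D = defective

Given:
- P(A) = 0.5643, P(B) = 0.4357
- P(D|A) = 0.0146, P(D|B) = 0.0875

Step 1: Find P(D)
P(D) = P(D|A)P(A) + P(D|B)P(B)
     = 0.0146 × 0.5643 + 0.0875 × 0.4357
     = 0.00823878 + 0.03812375
     = 0.04636253

Step 2: Apply Bayes' theorem
P(A|D) = P(D|A)P(A) / P(D)
       = 0.00823878 / 0.04636253
       = 0.1777


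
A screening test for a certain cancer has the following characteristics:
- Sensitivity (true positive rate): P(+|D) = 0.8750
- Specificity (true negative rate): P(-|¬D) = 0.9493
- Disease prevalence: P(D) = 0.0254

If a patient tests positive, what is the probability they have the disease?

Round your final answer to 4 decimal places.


Let D = has disease, + = positive test

Given:
- P(D) = 0.0254 (prevalence)
- P(+|D) = 0.8750 (sensitivity)
- P(-|¬D) = 0.9493 (specificity)
- P(+|¬D) = 0.0507 (false positive rate = 1 - specificity)

Step 1: Find P(+)
P(+) = P(+|D)P(D) + P(+|¬D)P(¬D)
     = 0.8750 × 0.0254 + 0.0507 × 0.9746
     = 0.02222500 + 0.04941222
     = 0.07163722

Step 2: Apply Bayes' theorem for P(D|+)
P(D|+) = P(+|D)P(D) / P(+)
       = 0.02222500 / 0.07163722
       = 0.3102


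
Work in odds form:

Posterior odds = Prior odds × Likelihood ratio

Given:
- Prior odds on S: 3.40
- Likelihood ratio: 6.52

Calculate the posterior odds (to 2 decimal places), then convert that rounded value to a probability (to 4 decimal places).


Step 1: Calculate posterior odds
Posterior odds = Prior odds × LR
               = 3.40 × 6.52
               = 22.17

Step 2: Convert to probability
P(S|E) = Posterior odds / (1 + Posterior odds)
       = 22.17 / (1 + 22.17)
       = 22.17 / 23.17
       = 0.9568

The evidence increased P(S) from 0.7727 to 0.9568.


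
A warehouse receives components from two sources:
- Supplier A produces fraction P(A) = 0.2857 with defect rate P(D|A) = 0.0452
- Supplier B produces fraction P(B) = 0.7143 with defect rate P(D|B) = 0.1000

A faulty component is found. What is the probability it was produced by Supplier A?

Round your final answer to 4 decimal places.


Let A = from Supplier A, D = faulty

Given:
- P(A) = 0.2857, P(B) = 0.7143
- P(D|A) = 0.0452, P(D|B) = 0.1000

Step 1: Find P(D)
P(D) = P(D|A)P(A) + P(D|B)P(B)
     = 0.0452 × 0.2857 + 0.1000 × 0.7143
     = 0.01291364 + 0.07143000
     = 0.08434364

Step 2: Apply Bayes' theorem
P(A|D) = P(D|A)P(A) / P(D)
       = 0.01291364 / 0.08434364
       = 0.1531


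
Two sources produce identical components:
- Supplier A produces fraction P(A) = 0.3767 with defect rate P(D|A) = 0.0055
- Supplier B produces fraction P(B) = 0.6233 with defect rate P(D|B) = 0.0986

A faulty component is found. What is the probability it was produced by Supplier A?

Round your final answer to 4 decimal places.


Let A = from Supplier A, D = faulty

Given:
- P(A) = 0.3767, P(B) = 0.6233
- P(D|A) = 0.0055, P(D|B) = 0.0986

Step 1: Find P(D)
P(D) = P(D|A)P(A) + P(D|B)P(B)
     = 0.0055 × 0.3767 + 0.0986 × 0.6233
     = 0.00207185 + 0.06145738
     = 0.06352923

Step 2: Apply Bayes' theorem
P(A|D) = P(D|A)P(A) / P(D)
       = 0.00207185 / 0.06352923
       = 0.0326


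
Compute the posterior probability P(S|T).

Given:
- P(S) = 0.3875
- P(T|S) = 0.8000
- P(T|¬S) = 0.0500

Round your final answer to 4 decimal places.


Bayes' theorem: P(S|T) = P(T|S) × P(S) / P(T)

Step 1: Calculate P(T) using law of total probability
P(T) = P(T|S)P(S) + P(T|¬S)P(¬S)
     = 0.8000 × 0.3875 + 0.0500 × 0.6125
     = 0.31000000 + 0.03062500
     = 0.34062500

Step 2: Apply Bayes' theorem
P(S|T) = P(T|S) × P(S) / P(T)
       = 0.31000000 / 0.34062500
       = 0.9101


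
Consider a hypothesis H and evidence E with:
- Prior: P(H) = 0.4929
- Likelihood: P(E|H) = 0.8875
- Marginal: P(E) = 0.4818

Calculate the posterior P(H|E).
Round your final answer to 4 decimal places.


Using Bayes' theorem:

P(H|E) = P(E|H) × P(H) / P(E)
       = 0.8875 × 0.4929 / 0.4818
       = 0.43744875 / 0.4818
       = 0.9079

The evidence strengthens our belief in H.
Prior: 0.4929 → Posterior: 0.9079


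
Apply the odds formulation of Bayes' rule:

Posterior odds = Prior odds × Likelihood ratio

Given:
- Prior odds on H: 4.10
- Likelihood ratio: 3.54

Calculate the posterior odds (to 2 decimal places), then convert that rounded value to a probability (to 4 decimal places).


Step 1: Calculate posterior odds
Posterior odds = Prior odds × LR
               = 4.10 × 3.54
               = 14.51

Step 2: Convert to probability
P(H|E) = Posterior odds / (1 + Posterior odds)
       = 14.51 / (1 + 14.51)
       = 14.51 / 15.51
       = 0.9355

The evidence increased P(H) from 0.8039 to 0.9355.


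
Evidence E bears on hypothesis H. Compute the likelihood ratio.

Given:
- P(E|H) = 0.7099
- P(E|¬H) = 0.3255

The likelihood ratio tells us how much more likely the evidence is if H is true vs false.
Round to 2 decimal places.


Likelihood Ratio (LR) = P(E|H) / P(E|¬H)

LR = 0.7099 / 0.3255
   = 2.18

The evidence is 2.18 times more likely if H is true than if H is false.
LR > 1, so observing E raises the odds in favor of H.


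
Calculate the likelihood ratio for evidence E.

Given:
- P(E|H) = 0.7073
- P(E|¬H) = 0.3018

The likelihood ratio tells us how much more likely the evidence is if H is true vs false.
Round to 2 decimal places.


Likelihood Ratio (LR) = P(E|H) / P(E|¬H)

LR = 0.7073 / 0.3018
   = 2.34

The evidence is 2.34 times more likely if H is true than if H is false.
LR > 1, so observing E raises the odds in favor of H.


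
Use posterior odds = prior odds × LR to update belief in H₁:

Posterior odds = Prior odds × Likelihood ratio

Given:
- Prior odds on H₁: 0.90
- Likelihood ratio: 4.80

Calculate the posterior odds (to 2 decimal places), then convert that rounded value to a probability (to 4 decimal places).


Step 1: Calculate posterior odds
Posterior odds = Prior odds × LR
               = 0.90 × 4.80
               = 4.32

Step 2: Convert to probability
P(H₁|E) = Posterior odds / (1 + Posterior odds)
       = 4.32 / (1 + 4.32)
       = 4.32 / 5.32
       = 0.8120

The evidence increased P(H₁) from 0.4737 to 0.8120.


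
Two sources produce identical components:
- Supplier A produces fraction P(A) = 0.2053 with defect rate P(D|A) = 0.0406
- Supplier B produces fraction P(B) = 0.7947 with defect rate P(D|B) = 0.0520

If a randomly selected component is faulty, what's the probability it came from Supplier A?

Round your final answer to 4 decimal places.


Let A = from Supplier A, D = faulty

Given:
- P(A) = 0.2053, P(B) = 0.7947
- P(D|A) = 0.0406, P(D|B) = 0.0520

Step 1: Find P(D)
P(D) = P(D|A)P(A) + P(D|B)P(B)
     = 0.0406 × 0.2053 + 0.0520 × 0.7947
     = 0.00833518 + 0.04132440
     = 0.04965958

Step 2: Apply Bayes' theorem
P(A|D) = P(D|A)P(A) / P(D)
       = 0.00833518 / 0.04965958
       = 0.1678


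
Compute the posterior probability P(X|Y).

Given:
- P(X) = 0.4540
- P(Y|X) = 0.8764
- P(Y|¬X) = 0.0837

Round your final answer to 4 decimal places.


Bayes' theorem: P(X|Y) = P(Y|X) × P(X) / P(Y)

Step 1: Calculate P(Y) using law of total probability
P(Y) = P(Y|X)P(X) + P(Y|¬X)P(¬X)
     = 0.8764 × 0.4540 + 0.0837 × 0.5460
     = 0.39788560 + 0.04570020
     = 0.44358580

Step 2: Apply Bayes' theorem
P(X|Y) = P(Y|X) × P(X) / P(Y)
       = 0.39788560 / 0.44358580
       = 0.8970


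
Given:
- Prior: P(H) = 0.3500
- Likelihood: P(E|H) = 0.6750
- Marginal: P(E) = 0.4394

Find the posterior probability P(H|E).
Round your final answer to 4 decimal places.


Using Bayes' theorem:

P(H|E) = P(E|H) × P(H) / P(E)
       = 0.6750 × 0.3500 / 0.4394
       = 0.23625000 / 0.4394
       = 0.5377

The evidence strengthens our belief in H.
Prior: 0.3500 → Posterior: 0.5377


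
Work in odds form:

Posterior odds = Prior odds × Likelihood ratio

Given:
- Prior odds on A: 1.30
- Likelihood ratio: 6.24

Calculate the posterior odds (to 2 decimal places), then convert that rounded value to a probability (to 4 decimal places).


Step 1: Calculate posterior odds
Posterior odds = Prior odds × LR
               = 1.30 × 6.24
               = 8.11

Step 2: Convert to probability
P(A|E) = Posterior odds / (1 + Posterior odds)
       = 8.11 / (1 + 8.11)
       = 8.11 / 9.11
       = 0.8902

The evidence increased P(A) from 0.5652 to 0.8902.


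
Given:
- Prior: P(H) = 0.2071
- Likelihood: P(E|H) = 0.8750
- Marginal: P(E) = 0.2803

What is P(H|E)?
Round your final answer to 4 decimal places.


Using Bayes' theorem:

P(H|E) = P(E|H) × P(H) / P(E)
       = 0.8750 × 0.2071 / 0.2803
       = 0.18121250 / 0.2803
       = 0.6465

The evidence strengthens our belief in H.
Prior: 0.2071 → Posterior: 0.6465


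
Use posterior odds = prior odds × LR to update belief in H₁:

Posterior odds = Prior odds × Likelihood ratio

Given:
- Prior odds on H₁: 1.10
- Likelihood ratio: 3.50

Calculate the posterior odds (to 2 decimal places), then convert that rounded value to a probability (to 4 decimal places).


Step 1: Calculate posterior odds
Posterior odds = Prior odds × LR
               = 1.10 × 3.50
               = 3.85

Step 2: Convert to probability
P(H₁|E) = Posterior odds / (1 + Posterior odds)
       = 3.85 / (1 + 3.85)
       = 3.85 / 4.85
       = 0.7938

The evidence increased P(H₁) from 0.5238 to 0.7938.


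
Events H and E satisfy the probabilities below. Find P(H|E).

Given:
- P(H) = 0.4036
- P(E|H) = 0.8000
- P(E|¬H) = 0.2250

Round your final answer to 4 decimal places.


Bayes' theorem: P(H|E) = P(E|H) × P(H) / P(E)

Step 1: Calculate P(E) using law of total probability
P(E) = P(E|H)P(H) + P(E|¬H)P(¬H)
     = 0.8000 × 0.4036 + 0.2250 × 0.5964
     = 0.32288000 + 0.13419000
     = 0.45707000

Step 2: Apply Bayes' theorem
P(H|E) = P(E|H) × P(H) / P(E)
       = 0.32288000 / 0.45707000
       = 0.7064


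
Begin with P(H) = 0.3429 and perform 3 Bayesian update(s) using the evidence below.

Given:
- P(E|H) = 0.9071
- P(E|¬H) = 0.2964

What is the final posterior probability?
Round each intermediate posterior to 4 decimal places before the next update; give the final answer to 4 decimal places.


Sequential Bayesian updating:

Initial prior: P(H) = 0.3429

Update 1:
  P(E) = 0.9071 × 0.3429 + 0.2964 × 0.6571 = 0.31104459 + 0.19476444 = 0.50580903
  P(H|E) = 0.31104459 / 0.50580903 = 0.6149

Update 2:
  P(E) = 0.9071 × 0.6149 + 0.2964 × 0.3851 = 0.55777579 + 0.11414364 = 0.67191943
  P(H|E) = 0.55777579 / 0.67191943 = 0.8301

Update 3:
  P(E) = 0.9071 × 0.8301 + 0.2964 × 0.1699 = 0.75298371 + 0.05035836 = 0.80334207
  P(H|E) = 0.75298371 / 0.80334207 = 0.9373

Final posterior: 0.9373


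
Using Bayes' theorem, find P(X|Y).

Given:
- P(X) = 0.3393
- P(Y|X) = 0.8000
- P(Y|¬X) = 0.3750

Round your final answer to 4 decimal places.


Bayes' theorem: P(X|Y) = P(Y|X) × P(X) / P(Y)

Step 1: Calculate P(Y) using law of total probability
P(Y) = P(Y|X)P(X) + P(Y|¬X)P(¬X)
     = 0.8000 × 0.3393 + 0.3750 × 0.6607
     = 0.27144000 + 0.24776250
     = 0.51920250

Step 2: Apply Bayes' theorem
P(X|Y) = P(Y|X) × P(X) / P(Y)
       = 0.27144000 / 0.51920250
       = 0.5228


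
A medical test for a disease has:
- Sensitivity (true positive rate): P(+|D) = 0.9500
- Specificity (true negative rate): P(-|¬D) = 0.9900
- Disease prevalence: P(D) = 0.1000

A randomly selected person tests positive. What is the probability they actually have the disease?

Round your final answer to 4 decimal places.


Let D = has disease, + = positive test

Given:
- P(D) = 0.1000 (prevalence)
- P(+|D) = 0.9500 (sensitivity)
- P(-|¬D) = 0.9900 (specificity)
- P(+|¬D) = 0.0100 (false positive rate = 1 - specificity)

Step 1: Find P(+)
P(+) = P(+|D)P(D) + P(+|¬D)P(¬D)
     = 0.9500 × 0.1000 + 0.0100 × 0.9000
     = 0.09500000 + 0.00900000
     = 0.10400000

Step 2: Apply Bayes' theorem for P(D|+)
P(D|+) = P(+|D)P(D) / P(+)
       = 0.09500000 / 0.10400000
       = 0.9135


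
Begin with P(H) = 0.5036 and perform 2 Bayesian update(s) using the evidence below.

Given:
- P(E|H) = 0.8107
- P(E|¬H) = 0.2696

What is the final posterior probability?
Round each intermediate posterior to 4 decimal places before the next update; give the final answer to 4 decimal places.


Sequential Bayesian updating:

Initial prior: P(H) = 0.5036

Update 1:
  P(E) = 0.8107 × 0.5036 + 0.2696 × 0.4964 = 0.40826852 + 0.13382944 = 0.54209796
  P(H|E) = 0.40826852 / 0.54209796 = 0.7531

Update 2:
  P(E) = 0.8107 × 0.7531 + 0.2696 × 0.2469 = 0.61053817 + 0.06656424 = 0.67710241
  P(H|E) = 0.61053817 / 0.67710241 = 0.9017

Final posterior: 0.9017


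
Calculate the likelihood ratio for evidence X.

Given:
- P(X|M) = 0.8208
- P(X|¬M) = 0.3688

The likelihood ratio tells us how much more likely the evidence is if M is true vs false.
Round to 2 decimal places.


Likelihood Ratio (LR) = P(X|M) / P(X|¬M)

LR = 0.8208 / 0.3688
   = 2.23

The evidence is 2.23 times more likely if M is true than if M is false.
LR > 1, so observing X raises the odds in favor of M.


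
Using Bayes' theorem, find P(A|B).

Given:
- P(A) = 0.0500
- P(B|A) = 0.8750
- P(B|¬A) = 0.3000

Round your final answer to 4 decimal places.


Bayes' theorem: P(A|B) = P(B|A) × P(A) / P(B)

Step 1: Calculate P(B) using law of total probability
P(B) = P(B|A)P(A) + P(B|¬A)P(¬A)
     = 0.8750 × 0.0500 + 0.3000 × 0.9500
     = 0.04375000 + 0.28500000
     = 0.32875000

Step 2: Apply Bayes' theorem
P(A|B) = P(B|A) × P(A) / P(B)
       = 0.04375000 / 0.32875000
       = 0.1331


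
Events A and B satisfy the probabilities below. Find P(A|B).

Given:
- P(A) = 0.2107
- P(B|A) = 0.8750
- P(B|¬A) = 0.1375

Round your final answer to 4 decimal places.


Bayes' theorem: P(A|B) = P(B|A) × P(A) / P(B)

Step 1: Calculate P(B) using law of total probability
P(B) = P(B|A)P(A) + P(B|¬A)P(¬A)
     = 0.8750 × 0.2107 + 0.1375 × 0.7893
     = 0.18436250 + 0.10852875
     = 0.29289125

Step 2: Apply Bayes' theorem
P(A|B) = P(B|A) × P(A) / P(B)
       = 0.18436250 / 0.29289125
       = 0.6295


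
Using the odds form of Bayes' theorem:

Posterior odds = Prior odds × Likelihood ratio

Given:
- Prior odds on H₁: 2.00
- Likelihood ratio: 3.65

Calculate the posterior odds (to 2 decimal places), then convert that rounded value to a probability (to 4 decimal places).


Step 1: Calculate posterior odds
Posterior odds = Prior odds × LR
               = 2.00 × 3.65
               = 7.30

Step 2: Convert to probability
P(H₁|E) = Posterior odds / (1 + Posterior odds)
       = 7.30 / (1 + 7.30)
       = 7.30 / 8.30
       = 0.8795

The evidence increased P(H₁) from 0.6667 to 0.8795.


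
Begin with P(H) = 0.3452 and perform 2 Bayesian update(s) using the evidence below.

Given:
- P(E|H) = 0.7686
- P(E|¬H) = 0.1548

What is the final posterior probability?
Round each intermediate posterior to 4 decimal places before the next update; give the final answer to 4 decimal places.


Sequential Bayesian updating:

Initial prior: P(H) = 0.3452

Update 1:
  P(E) = 0.7686 × 0.3452 + 0.1548 × 0.6548 = 0.26532072 + 0.10136304 = 0.36668376
  P(H|E) = 0.26532072 / 0.36668376 = 0.7236

Update 2:
  P(E) = 0.7686 × 0.7236 + 0.1548 × 0.2764 = 0.55615896 + 0.04278672 = 0.59894568
  P(H|E) = 0.55615896 / 0.59894568 = 0.9286

Final posterior: 0.9286


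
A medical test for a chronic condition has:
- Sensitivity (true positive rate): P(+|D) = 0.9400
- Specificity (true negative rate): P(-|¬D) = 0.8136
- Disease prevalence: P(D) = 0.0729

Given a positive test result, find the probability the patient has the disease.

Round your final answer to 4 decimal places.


Let D = has disease, + = positive test

Given:
- P(D) = 0.0729 (prevalence)
- P(+|D) = 0.9400 (sensitivity)
- P(-|¬D) = 0.8136 (specificity)
- P(+|¬D) = 0.1864 (false positive rate = 1 - specificity)

Step 1: Find P(+)
P(+) = P(+|D)P(D) + P(+|¬D)P(¬D)
     = 0.9400 × 0.0729 + 0.1864 × 0.9271
     = 0.06852600 + 0.17281144
     = 0.24133744

Step 2: Apply Bayes' theorem for P(D|+)
P(D|+) = P(+|D)P(D) / P(+)
       = 0.06852600 / 0.24133744
       = 0.2839


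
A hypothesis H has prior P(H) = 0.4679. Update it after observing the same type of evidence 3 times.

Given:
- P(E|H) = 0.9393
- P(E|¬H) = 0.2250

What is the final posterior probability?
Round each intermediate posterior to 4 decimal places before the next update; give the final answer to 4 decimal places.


Sequential Bayesian updating:

Initial prior: P(H) = 0.4679

Update 1:
  P(E) = 0.9393 × 0.4679 + 0.2250 × 0.5321 = 0.43949847 + 0.11972250 = 0.55922097
  P(H|E) = 0.43949847 / 0.55922097 = 0.7859

Update 2:
  P(E) = 0.9393 × 0.7859 + 0.2250 × 0.2141 = 0.73819587 + 0.04817250 = 0.78636837
  P(H|E) = 0.73819587 / 0.78636837 = 0.9387

Update 3:
  P(E) = 0.9393 × 0.9387 + 0.2250 × 0.0613 = 0.88172091 + 0.01379250 = 0.89551341
  P(H|E) = 0.88172091 / 0.89551341 = 0.9846

Final posterior: 0.9846


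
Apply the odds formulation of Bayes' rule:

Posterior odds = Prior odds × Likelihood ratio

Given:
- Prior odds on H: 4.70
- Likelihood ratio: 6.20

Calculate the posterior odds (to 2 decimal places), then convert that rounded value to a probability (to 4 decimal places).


Step 1: Calculate posterior odds
Posterior odds = Prior odds × LR
               = 4.70 × 6.20
               = 29.14

Step 2: Convert to probability
P(H|E) = Posterior odds / (1 + Posterior odds)
       = 29.14 / (1 + 29.14)
       = 29.14 / 30.14
       = 0.9668

The evidence increased P(H) from 0.8246 to 0.9668.


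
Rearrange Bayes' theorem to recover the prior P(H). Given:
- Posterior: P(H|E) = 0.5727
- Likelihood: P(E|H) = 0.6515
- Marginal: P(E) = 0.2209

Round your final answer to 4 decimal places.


From Bayes' theorem: P(H|E) = P(E|H) × P(H) / P(E)

Rearranging for P(H):
P(H) = P(H|E) × P(E) / P(E|H)
     = 0.5727 × 0.2209 / 0.6515
     = 0.12650943 / 0.6515
     = 0.1942


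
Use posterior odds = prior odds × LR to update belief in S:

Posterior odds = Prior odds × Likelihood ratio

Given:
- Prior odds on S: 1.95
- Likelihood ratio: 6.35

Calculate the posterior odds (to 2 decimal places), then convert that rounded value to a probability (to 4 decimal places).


Step 1: Calculate posterior odds
Posterior odds = Prior odds × LR
               = 1.95 × 6.35
               = 12.38

Step 2: Convert to probability
P(S|E) = Posterior odds / (1 + Posterior odds)
       = 12.38 / (1 + 12.38)
       = 12.38 / 13.38
       = 0.9253

The evidence increased P(S) from 0.6610 to 0.9253.
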